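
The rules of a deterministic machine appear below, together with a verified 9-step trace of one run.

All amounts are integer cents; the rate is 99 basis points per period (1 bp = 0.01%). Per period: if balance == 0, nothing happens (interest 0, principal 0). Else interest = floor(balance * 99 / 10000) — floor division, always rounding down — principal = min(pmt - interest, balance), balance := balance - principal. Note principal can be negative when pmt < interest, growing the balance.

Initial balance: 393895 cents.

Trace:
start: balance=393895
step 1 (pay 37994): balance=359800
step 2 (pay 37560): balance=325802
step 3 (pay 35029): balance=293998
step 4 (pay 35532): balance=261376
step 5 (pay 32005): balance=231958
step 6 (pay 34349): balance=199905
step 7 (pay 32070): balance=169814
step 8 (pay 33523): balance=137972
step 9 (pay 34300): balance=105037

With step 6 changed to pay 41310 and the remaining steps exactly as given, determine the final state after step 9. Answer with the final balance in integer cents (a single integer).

(re-executing from step 6 with the substitution; state before step 6: balance=231958)
step 6 (pay 41310): balance=192944
step 7 (pay 32070): balance=162784
step 8 (pay 33523): balance=130872
step 9 (pay 34300): balance=97867

97867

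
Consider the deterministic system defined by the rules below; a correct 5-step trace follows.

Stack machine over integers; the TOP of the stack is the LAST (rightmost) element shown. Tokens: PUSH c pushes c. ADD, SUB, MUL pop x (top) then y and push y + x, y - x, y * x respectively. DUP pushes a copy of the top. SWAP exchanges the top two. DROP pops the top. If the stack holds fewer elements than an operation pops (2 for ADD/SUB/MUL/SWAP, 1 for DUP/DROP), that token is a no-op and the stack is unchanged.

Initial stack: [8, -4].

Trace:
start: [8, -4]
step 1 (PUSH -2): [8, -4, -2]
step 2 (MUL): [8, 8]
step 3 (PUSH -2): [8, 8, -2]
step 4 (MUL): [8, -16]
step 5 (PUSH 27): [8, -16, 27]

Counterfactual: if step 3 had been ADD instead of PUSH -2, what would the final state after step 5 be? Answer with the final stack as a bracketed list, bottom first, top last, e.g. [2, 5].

[16, 27]

(re-executing from step 3 with the substitution; state before step 3: [8, 8])
step 3 (ADD): [16]
step 4 (MUL): [16]
step 5 (PUSH 27): [16, 27]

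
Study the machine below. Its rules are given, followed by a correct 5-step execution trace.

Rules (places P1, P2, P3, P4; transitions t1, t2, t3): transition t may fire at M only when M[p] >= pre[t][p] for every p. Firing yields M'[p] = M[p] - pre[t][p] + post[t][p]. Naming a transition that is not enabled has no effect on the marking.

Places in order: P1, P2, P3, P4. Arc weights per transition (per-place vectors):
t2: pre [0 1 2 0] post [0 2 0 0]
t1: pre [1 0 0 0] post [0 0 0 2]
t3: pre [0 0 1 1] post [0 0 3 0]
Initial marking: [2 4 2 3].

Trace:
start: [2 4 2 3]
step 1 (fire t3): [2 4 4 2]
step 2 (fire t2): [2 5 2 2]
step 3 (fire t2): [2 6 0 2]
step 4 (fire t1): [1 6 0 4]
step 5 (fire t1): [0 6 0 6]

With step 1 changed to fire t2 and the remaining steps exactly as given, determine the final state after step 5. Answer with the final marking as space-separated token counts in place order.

0 5 0 7

(re-executing from step 1 with the substitution; state before step 1: [2 4 2 3])
step 1 (fire t2): [2 5 0 3]
step 2 (fire t2): [2 5 0 3]
step 3 (fire t2): [2 5 0 3]
step 4 (fire t1): [1 5 0 5]
step 5 (fire t1): [0 5 0 7]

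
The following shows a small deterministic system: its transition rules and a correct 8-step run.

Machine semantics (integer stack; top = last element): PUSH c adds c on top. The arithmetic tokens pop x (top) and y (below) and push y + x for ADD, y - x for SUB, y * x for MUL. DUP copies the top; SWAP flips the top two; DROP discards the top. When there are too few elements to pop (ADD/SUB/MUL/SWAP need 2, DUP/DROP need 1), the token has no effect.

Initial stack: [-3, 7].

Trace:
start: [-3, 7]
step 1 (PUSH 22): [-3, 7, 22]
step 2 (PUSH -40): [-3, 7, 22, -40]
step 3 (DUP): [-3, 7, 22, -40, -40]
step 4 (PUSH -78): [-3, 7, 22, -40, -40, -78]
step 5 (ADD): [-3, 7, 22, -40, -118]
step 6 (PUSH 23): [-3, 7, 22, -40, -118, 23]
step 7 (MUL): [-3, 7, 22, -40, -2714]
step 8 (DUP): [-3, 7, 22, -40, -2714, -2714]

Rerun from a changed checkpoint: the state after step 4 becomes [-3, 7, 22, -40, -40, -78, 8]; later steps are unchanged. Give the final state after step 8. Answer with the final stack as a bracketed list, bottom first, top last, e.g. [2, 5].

[-3, 7, 22, -40, -40, -1610, -1610]

state after step 4 := [-3, 7, 22, -40, -40, -78, 8]
step 5 (ADD): [-3, 7, 22, -40, -40, -70]
step 6 (PUSH 23): [-3, 7, 22, -40, -40, -70, 23]
step 7 (MUL): [-3, 7, 22, -40, -40, -1610]
step 8 (DUP): [-3, 7, 22, -40, -40, -1610, -1610]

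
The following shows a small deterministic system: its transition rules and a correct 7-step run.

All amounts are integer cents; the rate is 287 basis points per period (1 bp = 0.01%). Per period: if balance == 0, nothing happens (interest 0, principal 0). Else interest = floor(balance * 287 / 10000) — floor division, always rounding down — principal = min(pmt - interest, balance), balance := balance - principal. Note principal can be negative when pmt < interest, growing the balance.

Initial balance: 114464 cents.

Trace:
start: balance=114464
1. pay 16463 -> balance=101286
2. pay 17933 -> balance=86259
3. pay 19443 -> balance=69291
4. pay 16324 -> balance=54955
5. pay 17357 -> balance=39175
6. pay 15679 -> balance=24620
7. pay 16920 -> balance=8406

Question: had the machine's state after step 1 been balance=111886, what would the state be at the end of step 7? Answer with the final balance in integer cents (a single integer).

20969

state after step 1 := balance=111886
2. pay 17933 -> balance=97164
3. pay 19443 -> balance=80509
4. pay 16324 -> balance=66495
5. pay 17357 -> balance=51046
6. pay 15679 -> balance=36832
7. pay 16920 -> balance=20969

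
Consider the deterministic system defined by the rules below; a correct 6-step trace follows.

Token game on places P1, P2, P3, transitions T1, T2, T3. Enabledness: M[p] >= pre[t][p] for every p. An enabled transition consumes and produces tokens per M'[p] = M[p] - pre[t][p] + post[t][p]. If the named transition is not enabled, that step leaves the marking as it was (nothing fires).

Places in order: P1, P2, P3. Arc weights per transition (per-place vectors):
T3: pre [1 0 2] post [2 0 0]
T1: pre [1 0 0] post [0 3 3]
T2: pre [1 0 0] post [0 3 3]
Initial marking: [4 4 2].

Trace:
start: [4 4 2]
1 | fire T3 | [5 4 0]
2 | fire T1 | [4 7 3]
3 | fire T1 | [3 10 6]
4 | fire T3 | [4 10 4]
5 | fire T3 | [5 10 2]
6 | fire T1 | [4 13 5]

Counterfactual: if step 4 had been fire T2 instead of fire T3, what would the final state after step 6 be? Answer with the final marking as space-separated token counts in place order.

(re-executing from step 4 with the substitution; state before step 4: [3 10 6])
4 | fire T2 | [2 13 9]
5 | fire T3 | [3 13 7]
6 | fire T1 | [2 16 10]

2 16 10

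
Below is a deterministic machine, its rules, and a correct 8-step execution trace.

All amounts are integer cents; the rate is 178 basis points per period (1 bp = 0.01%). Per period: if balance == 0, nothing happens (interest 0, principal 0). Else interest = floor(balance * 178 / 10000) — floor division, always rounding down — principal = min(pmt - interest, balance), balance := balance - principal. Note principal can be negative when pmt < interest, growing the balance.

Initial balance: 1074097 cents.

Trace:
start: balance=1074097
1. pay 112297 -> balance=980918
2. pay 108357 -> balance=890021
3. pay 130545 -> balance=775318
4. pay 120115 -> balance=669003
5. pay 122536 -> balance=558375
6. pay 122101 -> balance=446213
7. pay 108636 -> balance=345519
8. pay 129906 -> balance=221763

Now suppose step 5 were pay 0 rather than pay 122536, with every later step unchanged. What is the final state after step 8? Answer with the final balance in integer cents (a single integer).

350959

(re-executing from step 5 with the substitution; state before step 5: balance=669003)
5. pay 0 -> balance=680911
6. pay 122101 -> balance=570930
7. pay 108636 -> balance=472456
8. pay 129906 -> balance=350959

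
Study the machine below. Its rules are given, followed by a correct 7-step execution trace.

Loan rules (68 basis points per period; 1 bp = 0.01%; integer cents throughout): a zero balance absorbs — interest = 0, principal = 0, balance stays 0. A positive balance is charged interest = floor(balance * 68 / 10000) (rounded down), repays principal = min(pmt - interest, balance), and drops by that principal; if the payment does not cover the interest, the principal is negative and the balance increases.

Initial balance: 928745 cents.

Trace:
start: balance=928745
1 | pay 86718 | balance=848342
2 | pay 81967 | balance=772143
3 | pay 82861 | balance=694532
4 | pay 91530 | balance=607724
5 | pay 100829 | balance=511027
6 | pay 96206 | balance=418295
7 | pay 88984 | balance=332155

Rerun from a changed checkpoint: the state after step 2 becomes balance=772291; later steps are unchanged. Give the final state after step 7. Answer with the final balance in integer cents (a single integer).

332309

state after step 2 := balance=772291
3 | pay 82861 | balance=694681
4 | pay 91530 | balance=607874
5 | pay 100829 | balance=511178
6 | pay 96206 | balance=418448
7 | pay 88984 | balance=332309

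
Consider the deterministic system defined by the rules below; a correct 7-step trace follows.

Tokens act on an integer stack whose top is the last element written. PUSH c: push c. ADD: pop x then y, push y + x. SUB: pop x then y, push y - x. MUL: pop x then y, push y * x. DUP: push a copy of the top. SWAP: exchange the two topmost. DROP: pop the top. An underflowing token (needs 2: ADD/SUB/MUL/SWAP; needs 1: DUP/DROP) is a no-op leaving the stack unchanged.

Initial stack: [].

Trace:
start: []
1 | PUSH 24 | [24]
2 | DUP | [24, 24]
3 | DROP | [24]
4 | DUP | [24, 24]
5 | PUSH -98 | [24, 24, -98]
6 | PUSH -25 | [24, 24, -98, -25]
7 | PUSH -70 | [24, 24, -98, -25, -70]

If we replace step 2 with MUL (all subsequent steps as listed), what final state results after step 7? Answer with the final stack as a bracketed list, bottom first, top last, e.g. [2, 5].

(re-executing from step 2 with the substitution; state before step 2: [24])
2 | MUL | [24]
3 | DROP | []
4 | DUP | []
5 | PUSH -98 | [-98]
6 | PUSH -25 | [-98, -25]
7 | PUSH -70 | [-98, -25, -70]

[-98, -25, -70]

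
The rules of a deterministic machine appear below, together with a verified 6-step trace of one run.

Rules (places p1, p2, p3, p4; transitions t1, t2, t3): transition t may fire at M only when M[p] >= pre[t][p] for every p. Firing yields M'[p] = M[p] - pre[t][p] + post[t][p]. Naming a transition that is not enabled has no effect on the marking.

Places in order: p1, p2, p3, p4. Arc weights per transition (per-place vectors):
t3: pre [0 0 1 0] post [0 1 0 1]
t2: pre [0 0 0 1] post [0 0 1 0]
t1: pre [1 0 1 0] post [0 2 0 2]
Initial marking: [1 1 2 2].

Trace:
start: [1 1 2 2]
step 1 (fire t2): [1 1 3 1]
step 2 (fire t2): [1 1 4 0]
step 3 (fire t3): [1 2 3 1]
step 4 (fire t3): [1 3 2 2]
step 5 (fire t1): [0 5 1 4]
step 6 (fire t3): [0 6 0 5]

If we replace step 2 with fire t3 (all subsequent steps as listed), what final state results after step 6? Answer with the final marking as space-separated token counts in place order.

1 4 0 4

(re-executing from step 2 with the substitution; state before step 2: [1 1 3 1])
step 2 (fire t3): [1 2 2 2]
step 3 (fire t3): [1 3 1 3]
step 4 (fire t3): [1 4 0 4]
step 5 (fire t1): [1 4 0 4]
step 6 (fire t3): [1 4 0 4]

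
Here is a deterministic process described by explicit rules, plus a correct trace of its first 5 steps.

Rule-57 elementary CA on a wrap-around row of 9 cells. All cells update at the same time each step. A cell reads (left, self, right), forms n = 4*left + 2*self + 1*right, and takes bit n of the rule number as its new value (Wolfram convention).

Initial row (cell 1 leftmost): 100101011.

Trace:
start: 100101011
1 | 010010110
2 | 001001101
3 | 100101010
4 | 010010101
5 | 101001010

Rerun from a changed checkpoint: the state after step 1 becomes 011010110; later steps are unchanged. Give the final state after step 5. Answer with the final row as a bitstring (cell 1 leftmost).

state after step 1 := 011010110
2 | 010101101
3 | 101011010
4 | 010110101
5 | 101101010

101101010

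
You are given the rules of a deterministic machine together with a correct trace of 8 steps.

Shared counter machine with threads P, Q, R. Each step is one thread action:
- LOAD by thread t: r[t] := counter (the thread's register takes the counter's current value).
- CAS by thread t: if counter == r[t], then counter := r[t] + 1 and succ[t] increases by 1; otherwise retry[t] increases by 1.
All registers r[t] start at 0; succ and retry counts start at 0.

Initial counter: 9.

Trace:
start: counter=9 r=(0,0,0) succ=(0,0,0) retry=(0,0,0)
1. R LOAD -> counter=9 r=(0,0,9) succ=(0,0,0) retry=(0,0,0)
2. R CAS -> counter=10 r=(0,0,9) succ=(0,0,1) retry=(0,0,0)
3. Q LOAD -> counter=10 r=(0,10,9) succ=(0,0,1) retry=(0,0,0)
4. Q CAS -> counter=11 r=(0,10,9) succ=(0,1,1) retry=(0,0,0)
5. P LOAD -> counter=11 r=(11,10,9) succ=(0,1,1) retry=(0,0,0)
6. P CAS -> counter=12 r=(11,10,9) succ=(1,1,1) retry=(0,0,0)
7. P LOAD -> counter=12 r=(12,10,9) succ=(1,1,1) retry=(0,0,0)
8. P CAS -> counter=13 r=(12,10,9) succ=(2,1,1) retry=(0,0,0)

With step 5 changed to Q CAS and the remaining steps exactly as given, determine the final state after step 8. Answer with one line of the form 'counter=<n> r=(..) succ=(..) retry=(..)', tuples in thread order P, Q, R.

counter=12 r=(11,10,9) succ=(1,1,1) retry=(1,1,0)

(re-executing from step 5 with the substitution; state before step 5: counter=11 r=(0,10,9) succ=(0,1,1) retry=(0,0,0))
5. Q CAS -> counter=11 r=(0,10,9) succ=(0,1,1) retry=(0,1,0)
6. P CAS -> counter=11 r=(0,10,9) succ=(0,1,1) retry=(1,1,0)
7. P LOAD -> counter=11 r=(11,10,9) succ=(0,1,1) retry=(1,1,0)
8. P CAS -> counter=12 r=(11,10,9) succ=(1,1,1) retry=(1,1,0)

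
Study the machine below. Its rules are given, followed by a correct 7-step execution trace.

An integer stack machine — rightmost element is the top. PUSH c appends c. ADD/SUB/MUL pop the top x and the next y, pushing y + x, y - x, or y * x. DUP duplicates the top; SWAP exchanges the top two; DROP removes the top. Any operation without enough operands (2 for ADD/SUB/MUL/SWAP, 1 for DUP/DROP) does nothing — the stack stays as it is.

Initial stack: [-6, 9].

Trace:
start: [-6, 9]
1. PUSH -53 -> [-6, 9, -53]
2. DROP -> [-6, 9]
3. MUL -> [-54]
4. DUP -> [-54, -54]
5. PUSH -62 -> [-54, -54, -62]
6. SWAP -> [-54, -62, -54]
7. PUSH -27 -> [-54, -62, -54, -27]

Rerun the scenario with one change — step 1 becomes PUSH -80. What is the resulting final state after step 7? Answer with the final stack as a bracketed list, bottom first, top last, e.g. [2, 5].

(re-executing from step 1 with the substitution; state before step 1: [-6, 9])
1. PUSH -80 -> [-6, 9, -80]
2. DROP -> [-6, 9]
3. MUL -> [-54]
4. DUP -> [-54, -54]
5. PUSH -62 -> [-54, -54, -62]
6. SWAP -> [-54, -62, -54]
7. PUSH -27 -> [-54, -62, -54, -27]

[-54, -62, -54, -27]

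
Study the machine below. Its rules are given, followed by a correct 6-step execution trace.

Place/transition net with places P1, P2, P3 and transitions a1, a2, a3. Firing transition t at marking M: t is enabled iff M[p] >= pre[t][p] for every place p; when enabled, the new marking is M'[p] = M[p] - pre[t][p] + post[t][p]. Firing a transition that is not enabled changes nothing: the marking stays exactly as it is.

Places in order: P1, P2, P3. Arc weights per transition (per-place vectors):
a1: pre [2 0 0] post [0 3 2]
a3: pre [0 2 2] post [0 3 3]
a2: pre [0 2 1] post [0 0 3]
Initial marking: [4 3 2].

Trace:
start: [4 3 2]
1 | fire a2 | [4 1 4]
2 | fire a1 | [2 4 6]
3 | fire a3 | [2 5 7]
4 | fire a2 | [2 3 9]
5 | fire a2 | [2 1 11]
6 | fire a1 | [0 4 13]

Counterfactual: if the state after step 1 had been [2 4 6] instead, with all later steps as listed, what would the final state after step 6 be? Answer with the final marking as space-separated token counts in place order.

state after step 1 := [2 4 6]
2 | fire a1 | [0 7 8]
3 | fire a3 | [0 8 9]
4 | fire a2 | [0 6 11]
5 | fire a2 | [0 4 13]
6 | fire a1 | [0 4 13]

0 4 13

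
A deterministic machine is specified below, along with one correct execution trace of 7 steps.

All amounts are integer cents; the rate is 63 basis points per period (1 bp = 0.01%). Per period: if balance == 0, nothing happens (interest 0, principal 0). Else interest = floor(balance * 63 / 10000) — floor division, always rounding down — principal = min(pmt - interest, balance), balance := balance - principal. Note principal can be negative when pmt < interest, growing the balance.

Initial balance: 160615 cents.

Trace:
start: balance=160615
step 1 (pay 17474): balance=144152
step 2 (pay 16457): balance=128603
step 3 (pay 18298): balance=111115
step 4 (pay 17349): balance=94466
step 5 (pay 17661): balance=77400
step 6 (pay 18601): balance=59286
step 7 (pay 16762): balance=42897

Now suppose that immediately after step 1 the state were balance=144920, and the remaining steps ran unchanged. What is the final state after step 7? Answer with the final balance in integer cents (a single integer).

43693

state after step 1 := balance=144920
step 2 (pay 16457): balance=129375
step 3 (pay 18298): balance=111892
step 4 (pay 17349): balance=95247
step 5 (pay 17661): balance=78186
step 6 (pay 18601): balance=60077
step 7 (pay 16762): balance=43693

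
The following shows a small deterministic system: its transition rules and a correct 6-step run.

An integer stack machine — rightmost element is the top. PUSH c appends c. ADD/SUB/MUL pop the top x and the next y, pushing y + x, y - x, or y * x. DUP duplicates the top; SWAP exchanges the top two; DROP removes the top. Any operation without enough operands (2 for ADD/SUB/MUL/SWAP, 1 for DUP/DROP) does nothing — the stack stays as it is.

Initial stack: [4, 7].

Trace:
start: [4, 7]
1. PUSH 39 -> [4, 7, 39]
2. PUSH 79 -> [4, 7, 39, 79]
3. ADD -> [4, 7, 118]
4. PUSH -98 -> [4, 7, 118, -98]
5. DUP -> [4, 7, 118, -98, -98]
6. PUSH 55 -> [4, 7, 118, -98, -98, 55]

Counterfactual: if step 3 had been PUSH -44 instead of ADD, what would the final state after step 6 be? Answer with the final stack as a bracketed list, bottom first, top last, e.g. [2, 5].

(re-executing from step 3 with the substitution; state before step 3: [4, 7, 39, 79])
3. PUSH -44 -> [4, 7, 39, 79, -44]
4. PUSH -98 -> [4, 7, 39, 79, -44, -98]
5. DUP -> [4, 7, 39, 79, -44, -98, -98]
6. PUSH 55 -> [4, 7, 39, 79, -44, -98, -98, 55]

[4, 7, 39, 79, -44, -98, -98, 55]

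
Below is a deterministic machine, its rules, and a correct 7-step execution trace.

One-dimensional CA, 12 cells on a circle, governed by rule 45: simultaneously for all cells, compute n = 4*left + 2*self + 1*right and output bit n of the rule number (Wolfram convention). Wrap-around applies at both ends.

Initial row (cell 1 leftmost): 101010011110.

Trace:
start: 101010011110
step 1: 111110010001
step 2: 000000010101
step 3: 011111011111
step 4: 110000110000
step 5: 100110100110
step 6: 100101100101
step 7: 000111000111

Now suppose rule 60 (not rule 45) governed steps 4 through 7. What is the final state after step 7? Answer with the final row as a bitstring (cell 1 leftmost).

(re-executing steps 4..7 under rule 60; state before step 4: 011111011111)
step 4: 110000110000
step 5: 101000101000
step 6: 111100111100
step 7: 100010100010

100010100010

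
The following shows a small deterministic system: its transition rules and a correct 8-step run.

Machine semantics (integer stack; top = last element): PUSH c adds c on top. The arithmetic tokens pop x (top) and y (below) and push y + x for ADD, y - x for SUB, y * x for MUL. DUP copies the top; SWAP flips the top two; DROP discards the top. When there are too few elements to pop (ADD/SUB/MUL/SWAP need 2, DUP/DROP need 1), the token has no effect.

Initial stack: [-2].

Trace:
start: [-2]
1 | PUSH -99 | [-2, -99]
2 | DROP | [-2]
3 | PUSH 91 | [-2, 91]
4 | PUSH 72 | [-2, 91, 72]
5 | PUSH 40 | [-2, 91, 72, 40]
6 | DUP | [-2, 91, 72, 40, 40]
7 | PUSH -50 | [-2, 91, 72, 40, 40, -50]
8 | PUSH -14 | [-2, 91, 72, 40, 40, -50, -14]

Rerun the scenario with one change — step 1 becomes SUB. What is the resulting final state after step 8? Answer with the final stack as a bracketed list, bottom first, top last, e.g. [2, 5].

[91, 72, 40, 40, -50, -14]

(re-executing from step 1 with the substitution; state before step 1: [-2])
1 | SUB | [-2]
2 | DROP | []
3 | PUSH 91 | [91]
4 | PUSH 72 | [91, 72]
5 | PUSH 40 | [91, 72, 40]
6 | DUP | [91, 72, 40, 40]
7 | PUSH -50 | [91, 72, 40, 40, -50]
8 | PUSH -14 | [91, 72, 40, 40, -50, -14]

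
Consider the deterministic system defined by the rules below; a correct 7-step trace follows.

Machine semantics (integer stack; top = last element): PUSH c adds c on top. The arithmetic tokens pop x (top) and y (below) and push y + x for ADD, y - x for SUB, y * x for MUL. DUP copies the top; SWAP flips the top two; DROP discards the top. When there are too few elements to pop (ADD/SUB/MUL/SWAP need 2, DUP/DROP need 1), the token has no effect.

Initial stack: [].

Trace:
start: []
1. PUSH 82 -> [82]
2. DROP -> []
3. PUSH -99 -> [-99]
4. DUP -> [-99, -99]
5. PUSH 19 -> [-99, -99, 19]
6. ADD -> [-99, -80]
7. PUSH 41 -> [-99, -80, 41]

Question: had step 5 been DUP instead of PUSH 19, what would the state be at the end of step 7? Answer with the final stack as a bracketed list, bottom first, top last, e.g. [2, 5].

[-99, -198, 41]

(re-executing from step 5 with the substitution; state before step 5: [-99, -99])
5. DUP -> [-99, -99, -99]
6. ADD -> [-99, -198]
7. PUSH 41 -> [-99, -198, 41]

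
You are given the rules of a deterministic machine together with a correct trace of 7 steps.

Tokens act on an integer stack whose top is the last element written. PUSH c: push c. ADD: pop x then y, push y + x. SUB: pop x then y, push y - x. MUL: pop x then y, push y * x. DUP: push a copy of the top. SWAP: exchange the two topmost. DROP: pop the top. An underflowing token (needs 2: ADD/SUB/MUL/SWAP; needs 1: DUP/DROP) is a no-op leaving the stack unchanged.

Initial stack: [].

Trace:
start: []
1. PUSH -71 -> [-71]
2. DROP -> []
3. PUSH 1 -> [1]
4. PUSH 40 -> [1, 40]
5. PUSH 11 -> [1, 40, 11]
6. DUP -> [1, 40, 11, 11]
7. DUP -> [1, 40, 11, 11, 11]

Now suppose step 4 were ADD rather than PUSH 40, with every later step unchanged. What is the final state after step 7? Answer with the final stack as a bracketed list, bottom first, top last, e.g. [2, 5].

(re-executing from step 4 with the substitution; state before step 4: [1])
4. ADD -> [1]
5. PUSH 11 -> [1, 11]
6. DUP -> [1, 11, 11]
7. DUP -> [1, 11, 11, 11]

[1, 11, 11, 11]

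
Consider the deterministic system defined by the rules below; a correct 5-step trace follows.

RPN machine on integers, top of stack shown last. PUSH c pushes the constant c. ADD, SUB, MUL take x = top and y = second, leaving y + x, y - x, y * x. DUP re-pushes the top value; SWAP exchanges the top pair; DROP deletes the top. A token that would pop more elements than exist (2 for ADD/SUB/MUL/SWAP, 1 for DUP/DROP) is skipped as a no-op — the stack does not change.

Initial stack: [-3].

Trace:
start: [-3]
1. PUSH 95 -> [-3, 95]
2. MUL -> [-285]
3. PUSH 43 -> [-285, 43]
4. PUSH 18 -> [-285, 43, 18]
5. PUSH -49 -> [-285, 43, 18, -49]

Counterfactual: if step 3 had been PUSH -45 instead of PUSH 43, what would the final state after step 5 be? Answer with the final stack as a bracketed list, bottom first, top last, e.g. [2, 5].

[-285, -45, 18, -49]

(re-executing from step 3 with the substitution; state before step 3: [-285])
3. PUSH -45 -> [-285, -45]
4. PUSH 18 -> [-285, -45, 18]
5. PUSH -49 -> [-285, -45, 18, -49]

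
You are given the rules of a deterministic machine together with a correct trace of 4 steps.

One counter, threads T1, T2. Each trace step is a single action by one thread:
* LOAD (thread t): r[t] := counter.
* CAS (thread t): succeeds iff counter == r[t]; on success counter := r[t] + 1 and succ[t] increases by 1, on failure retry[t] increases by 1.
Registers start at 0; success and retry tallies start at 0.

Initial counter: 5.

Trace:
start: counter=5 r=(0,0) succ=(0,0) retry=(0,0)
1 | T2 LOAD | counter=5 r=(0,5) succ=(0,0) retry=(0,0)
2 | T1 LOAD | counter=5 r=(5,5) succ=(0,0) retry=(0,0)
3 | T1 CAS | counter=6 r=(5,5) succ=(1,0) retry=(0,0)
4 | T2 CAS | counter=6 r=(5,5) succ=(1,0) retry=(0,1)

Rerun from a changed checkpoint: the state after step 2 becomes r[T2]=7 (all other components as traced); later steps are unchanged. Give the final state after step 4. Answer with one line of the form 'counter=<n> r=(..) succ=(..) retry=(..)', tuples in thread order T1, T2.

state after step 2 := counter=5 r=(5,7) succ=(0,0) retry=(0,0)
3 | T1 CAS | counter=6 r=(5,7) succ=(1,0) retry=(0,0)
4 | T2 CAS | counter=6 r=(5,7) succ=(1,0) retry=(0,1)

counter=6 r=(5,7) succ=(1,0) retry=(0,1)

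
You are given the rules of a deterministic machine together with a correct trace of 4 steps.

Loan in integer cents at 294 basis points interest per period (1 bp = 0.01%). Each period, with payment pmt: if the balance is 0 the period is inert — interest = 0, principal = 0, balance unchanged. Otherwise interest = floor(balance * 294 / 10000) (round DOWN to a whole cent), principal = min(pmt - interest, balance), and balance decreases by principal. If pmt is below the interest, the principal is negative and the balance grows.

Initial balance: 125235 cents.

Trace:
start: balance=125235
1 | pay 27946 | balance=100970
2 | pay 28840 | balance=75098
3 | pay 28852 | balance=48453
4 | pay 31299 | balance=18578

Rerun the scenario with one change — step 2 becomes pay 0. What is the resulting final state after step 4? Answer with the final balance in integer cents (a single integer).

49139

(re-executing from step 2 with the substitution; state before step 2: balance=100970)
2 | pay 0 | balance=103938
3 | pay 28852 | balance=78141
4 | pay 31299 | balance=49139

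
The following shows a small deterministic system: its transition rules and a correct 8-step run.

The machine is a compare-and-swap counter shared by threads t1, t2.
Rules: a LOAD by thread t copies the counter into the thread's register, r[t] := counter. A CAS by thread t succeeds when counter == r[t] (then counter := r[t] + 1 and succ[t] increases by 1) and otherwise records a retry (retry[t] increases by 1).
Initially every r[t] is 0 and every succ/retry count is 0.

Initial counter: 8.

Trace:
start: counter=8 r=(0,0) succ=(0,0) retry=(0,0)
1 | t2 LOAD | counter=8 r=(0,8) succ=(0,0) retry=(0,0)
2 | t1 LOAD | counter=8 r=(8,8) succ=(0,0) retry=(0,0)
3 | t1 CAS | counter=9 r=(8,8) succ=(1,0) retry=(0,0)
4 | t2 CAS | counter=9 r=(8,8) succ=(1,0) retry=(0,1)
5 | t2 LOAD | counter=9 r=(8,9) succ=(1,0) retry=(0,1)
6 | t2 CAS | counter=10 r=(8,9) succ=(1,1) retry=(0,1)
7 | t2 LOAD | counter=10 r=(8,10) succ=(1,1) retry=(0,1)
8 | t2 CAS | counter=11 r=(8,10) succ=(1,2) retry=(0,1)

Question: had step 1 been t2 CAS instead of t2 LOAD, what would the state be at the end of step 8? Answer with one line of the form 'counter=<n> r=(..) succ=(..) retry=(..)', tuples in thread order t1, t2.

counter=11 r=(8,10) succ=(1,2) retry=(0,2)

(re-executing from step 1 with the substitution; state before step 1: counter=8 r=(0,0) succ=(0,0) retry=(0,0))
1 | t2 CAS | counter=8 r=(0,0) succ=(0,0) retry=(0,1)
2 | t1 LOAD | counter=8 r=(8,0) succ=(0,0) retry=(0,1)
3 | t1 CAS | counter=9 r=(8,0) succ=(1,0) retry=(0,1)
4 | t2 CAS | counter=9 r=(8,0) succ=(1,0) retry=(0,2)
5 | t2 LOAD | counter=9 r=(8,9) succ=(1,0) retry=(0,2)
6 | t2 CAS | counter=10 r=(8,9) succ=(1,1) retry=(0,2)
7 | t2 LOAD | counter=10 r=(8,10) succ=(1,1) retry=(0,2)
8 | t2 CAS | counter=11 r=(8,10) succ=(1,2) retry=(0,2)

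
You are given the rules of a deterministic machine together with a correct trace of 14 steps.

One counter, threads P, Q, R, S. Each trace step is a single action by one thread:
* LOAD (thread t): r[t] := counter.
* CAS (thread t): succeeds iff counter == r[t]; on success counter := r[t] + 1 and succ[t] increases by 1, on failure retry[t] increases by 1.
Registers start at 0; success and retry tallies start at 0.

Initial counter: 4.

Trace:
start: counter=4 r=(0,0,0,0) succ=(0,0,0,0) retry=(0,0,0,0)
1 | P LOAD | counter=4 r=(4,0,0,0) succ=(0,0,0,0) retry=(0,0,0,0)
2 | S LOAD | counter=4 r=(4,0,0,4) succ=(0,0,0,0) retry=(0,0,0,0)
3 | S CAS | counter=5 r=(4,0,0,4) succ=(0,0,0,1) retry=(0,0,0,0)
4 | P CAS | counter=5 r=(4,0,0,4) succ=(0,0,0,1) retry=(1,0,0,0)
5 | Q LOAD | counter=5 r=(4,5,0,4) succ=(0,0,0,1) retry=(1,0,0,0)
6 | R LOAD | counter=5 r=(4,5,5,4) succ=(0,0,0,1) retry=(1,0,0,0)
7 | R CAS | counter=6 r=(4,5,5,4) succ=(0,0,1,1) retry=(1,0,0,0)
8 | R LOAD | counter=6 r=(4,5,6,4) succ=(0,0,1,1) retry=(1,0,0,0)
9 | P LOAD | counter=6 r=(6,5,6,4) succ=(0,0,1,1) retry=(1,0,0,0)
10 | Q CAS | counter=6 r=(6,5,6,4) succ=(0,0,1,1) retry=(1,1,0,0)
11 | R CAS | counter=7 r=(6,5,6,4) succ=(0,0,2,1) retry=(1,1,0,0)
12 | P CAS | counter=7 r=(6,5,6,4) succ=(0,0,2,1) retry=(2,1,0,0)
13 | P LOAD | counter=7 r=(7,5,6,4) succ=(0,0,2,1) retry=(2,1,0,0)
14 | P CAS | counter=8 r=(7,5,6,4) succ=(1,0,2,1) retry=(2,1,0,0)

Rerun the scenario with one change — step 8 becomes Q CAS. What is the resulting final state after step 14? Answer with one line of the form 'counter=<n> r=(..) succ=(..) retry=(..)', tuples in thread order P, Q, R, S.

(re-executing from step 8 with the substitution; state before step 8: counter=6 r=(4,5,5,4) succ=(0,0,1,1) retry=(1,0,0,0))
8 | Q CAS | counter=6 r=(4,5,5,4) succ=(0,0,1,1) retry=(1,1,0,0)
9 | P LOAD | counter=6 r=(6,5,5,4) succ=(0,0,1,1) retry=(1,1,0,0)
10 | Q CAS | counter=6 r=(6,5,5,4) succ=(0,0,1,1) retry=(1,2,0,0)
11 | R CAS | counter=6 r=(6,5,5,4) succ=(0,0,1,1) retry=(1,2,1,0)
12 | P CAS | counter=7 r=(6,5,5,4) succ=(1,0,1,1) retry=(1,2,1,0)
13 | P LOAD | counter=7 r=(7,5,5,4) succ=(1,0,1,1) retry=(1,2,1,0)
14 | P CAS | counter=8 r=(7,5,5,4) succ=(2,0,1,1) retry=(1,2,1,0)

counter=8 r=(7,5,5,4) succ=(2,0,1,1) retry=(1,2,1,0)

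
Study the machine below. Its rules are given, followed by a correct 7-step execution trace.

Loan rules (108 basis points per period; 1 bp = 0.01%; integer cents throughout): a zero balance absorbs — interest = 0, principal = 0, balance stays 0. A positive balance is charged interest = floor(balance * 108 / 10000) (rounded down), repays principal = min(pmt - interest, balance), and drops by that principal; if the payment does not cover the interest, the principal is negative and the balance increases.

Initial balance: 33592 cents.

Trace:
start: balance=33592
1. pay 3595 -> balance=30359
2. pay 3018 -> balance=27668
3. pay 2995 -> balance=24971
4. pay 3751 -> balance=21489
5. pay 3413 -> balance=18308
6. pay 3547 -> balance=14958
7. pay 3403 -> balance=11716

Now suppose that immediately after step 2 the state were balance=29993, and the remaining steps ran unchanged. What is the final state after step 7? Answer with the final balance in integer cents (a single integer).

state after step 2 := balance=29993
3. pay 2995 -> balance=27321
4. pay 3751 -> balance=23865
5. pay 3413 -> balance=20709
6. pay 3547 -> balance=17385
7. pay 3403 -> balance=14169

14169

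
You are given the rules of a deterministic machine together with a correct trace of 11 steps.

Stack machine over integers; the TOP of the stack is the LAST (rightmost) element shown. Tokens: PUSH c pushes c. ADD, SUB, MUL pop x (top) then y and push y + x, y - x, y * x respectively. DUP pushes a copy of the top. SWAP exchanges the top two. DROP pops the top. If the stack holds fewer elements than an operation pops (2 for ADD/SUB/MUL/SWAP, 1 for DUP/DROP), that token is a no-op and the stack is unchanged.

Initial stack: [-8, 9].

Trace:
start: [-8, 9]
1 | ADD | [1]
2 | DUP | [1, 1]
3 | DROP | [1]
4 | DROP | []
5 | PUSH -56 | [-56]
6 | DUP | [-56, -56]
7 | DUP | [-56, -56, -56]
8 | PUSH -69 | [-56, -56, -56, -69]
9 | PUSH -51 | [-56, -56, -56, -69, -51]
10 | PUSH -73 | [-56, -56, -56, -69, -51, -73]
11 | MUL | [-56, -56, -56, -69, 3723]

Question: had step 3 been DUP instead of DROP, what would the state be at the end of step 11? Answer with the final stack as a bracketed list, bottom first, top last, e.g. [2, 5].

(re-executing from step 3 with the substitution; state before step 3: [1, 1])
3 | DUP | [1, 1, 1]
4 | DROP | [1, 1]
5 | PUSH -56 | [1, 1, -56]
6 | DUP | [1, 1, -56, -56]
7 | DUP | [1, 1, -56, -56, -56]
8 | PUSH -69 | [1, 1, -56, -56, -56, -69]
9 | PUSH -51 | [1, 1, -56, -56, -56, -69, -51]
10 | PUSH -73 | [1, 1, -56, -56, -56, -69, -51, -73]
11 | MUL | [1, 1, -56, -56, -56, -69, 3723]

[1, 1, -56, -56, -56, -69, 3723]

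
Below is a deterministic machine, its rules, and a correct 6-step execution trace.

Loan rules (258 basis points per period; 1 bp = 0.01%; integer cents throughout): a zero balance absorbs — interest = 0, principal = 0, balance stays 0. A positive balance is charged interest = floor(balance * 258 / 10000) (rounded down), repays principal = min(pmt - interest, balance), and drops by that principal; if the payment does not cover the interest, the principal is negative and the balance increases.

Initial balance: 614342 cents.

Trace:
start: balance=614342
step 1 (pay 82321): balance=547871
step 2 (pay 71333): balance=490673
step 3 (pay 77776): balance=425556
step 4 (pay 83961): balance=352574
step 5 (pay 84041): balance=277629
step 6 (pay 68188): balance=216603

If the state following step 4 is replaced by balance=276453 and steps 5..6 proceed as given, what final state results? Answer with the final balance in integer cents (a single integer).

136504

state after step 4 := balance=276453
step 5 (pay 84041): balance=199544
step 6 (pay 68188): balance=136504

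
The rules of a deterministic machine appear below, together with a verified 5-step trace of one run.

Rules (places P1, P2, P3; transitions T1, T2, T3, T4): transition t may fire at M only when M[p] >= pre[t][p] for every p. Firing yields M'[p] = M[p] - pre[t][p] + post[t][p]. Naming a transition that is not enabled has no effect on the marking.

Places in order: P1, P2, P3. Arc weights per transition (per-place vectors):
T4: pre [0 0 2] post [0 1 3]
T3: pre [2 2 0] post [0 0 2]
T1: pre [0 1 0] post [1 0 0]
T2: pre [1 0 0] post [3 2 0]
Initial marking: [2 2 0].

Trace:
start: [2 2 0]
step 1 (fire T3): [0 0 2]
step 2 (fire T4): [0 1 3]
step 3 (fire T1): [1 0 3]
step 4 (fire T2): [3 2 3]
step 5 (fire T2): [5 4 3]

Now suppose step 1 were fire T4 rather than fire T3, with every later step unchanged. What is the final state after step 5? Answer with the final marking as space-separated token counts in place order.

7 5 0

(re-executing from step 1 with the substitution; state before step 1: [2 2 0])
step 1 (fire T4): [2 2 0]
step 2 (fire T4): [2 2 0]
step 3 (fire T1): [3 1 0]
step 4 (fire T2): [5 3 0]
step 5 (fire T2): [7 5 0]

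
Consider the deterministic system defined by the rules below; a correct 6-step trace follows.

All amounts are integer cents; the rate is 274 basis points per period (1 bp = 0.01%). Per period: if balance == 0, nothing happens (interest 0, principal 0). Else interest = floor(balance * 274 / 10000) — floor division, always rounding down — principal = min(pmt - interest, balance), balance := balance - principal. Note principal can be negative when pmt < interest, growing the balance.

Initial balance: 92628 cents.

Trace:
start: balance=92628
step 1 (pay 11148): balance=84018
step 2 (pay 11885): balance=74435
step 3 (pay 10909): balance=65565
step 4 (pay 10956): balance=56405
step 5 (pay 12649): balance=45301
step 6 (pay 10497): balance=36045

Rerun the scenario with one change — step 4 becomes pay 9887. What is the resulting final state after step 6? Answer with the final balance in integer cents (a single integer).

(re-executing from step 4 with the substitution; state before step 4: balance=65565)
step 4 (pay 9887): balance=57474
step 5 (pay 12649): balance=46399
step 6 (pay 10497): balance=37173

37173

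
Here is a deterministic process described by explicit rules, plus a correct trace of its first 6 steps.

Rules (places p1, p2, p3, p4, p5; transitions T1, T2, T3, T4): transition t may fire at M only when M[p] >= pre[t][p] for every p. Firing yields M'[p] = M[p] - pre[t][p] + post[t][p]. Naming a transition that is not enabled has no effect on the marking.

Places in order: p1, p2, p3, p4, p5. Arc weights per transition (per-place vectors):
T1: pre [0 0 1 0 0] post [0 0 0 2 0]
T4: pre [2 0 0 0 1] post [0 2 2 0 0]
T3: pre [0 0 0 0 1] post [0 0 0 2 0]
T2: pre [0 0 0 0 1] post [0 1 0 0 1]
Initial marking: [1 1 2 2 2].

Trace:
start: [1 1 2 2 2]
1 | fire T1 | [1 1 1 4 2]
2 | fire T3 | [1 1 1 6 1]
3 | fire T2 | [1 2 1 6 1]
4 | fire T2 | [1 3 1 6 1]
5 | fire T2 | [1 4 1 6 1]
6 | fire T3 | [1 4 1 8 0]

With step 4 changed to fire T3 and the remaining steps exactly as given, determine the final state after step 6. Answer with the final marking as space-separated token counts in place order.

1 2 1 8 0

(re-executing from step 4 with the substitution; state before step 4: [1 2 1 6 1])
4 | fire T3 | [1 2 1 8 0]
5 | fire T2 | [1 2 1 8 0]
6 | fire T3 | [1 2 1 8 0]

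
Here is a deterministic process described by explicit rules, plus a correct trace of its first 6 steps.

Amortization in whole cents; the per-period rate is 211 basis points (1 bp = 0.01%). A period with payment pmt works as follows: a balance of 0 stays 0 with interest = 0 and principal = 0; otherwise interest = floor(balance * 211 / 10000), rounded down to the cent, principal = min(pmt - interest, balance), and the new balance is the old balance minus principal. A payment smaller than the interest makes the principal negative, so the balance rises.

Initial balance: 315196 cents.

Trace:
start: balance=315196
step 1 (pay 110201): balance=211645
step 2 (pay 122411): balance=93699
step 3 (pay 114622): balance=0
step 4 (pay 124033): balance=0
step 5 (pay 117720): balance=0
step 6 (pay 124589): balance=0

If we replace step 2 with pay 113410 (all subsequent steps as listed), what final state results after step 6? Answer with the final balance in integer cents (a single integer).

(re-executing from step 2 with the substitution; state before step 2: balance=211645)
step 2 (pay 113410): balance=102700
step 3 (pay 114622): balance=0
step 4 (pay 124033): balance=0
step 5 (pay 117720): balance=0
step 6 (pay 124589): balance=0

0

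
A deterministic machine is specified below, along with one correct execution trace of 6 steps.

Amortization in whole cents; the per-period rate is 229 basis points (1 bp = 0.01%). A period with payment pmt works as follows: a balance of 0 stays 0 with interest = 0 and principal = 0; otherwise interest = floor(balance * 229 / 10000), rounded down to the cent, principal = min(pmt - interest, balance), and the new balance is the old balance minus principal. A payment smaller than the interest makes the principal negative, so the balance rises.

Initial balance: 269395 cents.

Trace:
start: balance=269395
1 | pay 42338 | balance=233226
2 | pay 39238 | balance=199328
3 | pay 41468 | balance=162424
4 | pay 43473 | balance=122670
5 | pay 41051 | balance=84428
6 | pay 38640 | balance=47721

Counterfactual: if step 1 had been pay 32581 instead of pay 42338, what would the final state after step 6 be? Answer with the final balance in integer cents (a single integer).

58649

(re-executing from step 1 with the substitution; state before step 1: balance=269395)
1 | pay 32581 | balance=242983
2 | pay 39238 | balance=209309
3 | pay 41468 | balance=172634
4 | pay 43473 | balance=133114
5 | pay 41051 | balance=95111
6 | pay 38640 | balance=58649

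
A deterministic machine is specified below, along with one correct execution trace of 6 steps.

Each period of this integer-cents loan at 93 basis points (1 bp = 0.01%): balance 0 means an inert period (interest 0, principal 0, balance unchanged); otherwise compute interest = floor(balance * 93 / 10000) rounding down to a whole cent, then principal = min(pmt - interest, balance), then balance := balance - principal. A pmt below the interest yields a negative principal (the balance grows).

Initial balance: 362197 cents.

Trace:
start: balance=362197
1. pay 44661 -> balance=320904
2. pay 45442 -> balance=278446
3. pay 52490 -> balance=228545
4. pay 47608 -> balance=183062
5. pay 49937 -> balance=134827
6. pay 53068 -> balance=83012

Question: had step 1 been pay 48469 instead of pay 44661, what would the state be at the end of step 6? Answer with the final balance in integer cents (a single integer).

79024

(re-executing from step 1 with the substitution; state before step 1: balance=362197)
1. pay 48469 -> balance=317096
2. pay 45442 -> balance=274602
3. pay 52490 -> balance=224665
4. pay 47608 -> balance=179146
5. pay 49937 -> balance=130875
6. pay 53068 -> balance=79024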